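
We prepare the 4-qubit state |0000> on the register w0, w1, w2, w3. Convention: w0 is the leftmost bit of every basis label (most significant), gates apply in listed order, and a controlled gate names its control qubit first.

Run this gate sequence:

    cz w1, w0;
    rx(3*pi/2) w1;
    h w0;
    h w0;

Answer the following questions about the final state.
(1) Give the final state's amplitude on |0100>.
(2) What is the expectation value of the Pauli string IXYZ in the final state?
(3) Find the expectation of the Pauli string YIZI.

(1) |0100> carries amplitude -sqrt(2)*I/2 in the final state.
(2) The observable IXYZ averages to 0.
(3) The expectation value of YIZI is 0.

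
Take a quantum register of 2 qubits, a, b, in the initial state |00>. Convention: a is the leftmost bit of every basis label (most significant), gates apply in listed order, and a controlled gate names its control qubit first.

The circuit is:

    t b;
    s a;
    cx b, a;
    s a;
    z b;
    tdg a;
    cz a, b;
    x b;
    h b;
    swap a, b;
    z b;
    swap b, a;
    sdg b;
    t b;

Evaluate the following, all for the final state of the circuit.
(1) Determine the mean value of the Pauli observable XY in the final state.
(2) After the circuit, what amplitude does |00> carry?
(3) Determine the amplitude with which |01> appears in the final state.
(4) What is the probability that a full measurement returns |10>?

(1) In the final state, XY has expectation 0.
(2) The final state's coefficient on |00> equals sqrt(2)/2.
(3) |01> carries amplitude sqrt(2)*exp(3*I*pi/4)/2 in the final state.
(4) Outcome |10> occurs with probability 0.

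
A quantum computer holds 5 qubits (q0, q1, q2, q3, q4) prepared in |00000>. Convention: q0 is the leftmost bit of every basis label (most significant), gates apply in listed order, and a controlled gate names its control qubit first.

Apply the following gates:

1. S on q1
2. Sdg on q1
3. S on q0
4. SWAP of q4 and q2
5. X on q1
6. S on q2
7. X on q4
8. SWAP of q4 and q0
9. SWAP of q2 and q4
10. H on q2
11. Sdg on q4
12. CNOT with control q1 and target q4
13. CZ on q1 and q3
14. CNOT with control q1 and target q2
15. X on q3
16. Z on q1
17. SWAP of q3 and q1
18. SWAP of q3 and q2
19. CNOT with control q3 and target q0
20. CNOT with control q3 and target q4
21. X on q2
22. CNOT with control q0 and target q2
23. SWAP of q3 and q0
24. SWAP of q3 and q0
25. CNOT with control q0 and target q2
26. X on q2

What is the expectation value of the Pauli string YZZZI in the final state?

The expectation value of YZZZI is 0. Key observation: gates 21-26 undo each other exactly, leaving only the rest of the circuit to track.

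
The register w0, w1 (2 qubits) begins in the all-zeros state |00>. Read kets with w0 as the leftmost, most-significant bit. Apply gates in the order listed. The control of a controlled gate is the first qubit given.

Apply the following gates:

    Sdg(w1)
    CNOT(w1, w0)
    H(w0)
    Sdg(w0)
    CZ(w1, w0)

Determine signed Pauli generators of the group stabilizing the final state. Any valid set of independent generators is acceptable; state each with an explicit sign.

The stabilizer group can be generated by -YI, +IZ, among other valid generating sets.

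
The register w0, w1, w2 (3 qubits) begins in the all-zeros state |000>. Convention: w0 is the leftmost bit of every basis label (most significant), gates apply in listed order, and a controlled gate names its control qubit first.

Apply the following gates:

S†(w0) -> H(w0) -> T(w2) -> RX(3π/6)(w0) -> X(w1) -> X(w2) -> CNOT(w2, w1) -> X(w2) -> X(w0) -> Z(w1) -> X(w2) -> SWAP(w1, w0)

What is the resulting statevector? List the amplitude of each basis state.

The resulting statevector has amplitude 1/2 - I/2 on |001>, 1/2 - I/2 on |011>, and 0 on every other basis state.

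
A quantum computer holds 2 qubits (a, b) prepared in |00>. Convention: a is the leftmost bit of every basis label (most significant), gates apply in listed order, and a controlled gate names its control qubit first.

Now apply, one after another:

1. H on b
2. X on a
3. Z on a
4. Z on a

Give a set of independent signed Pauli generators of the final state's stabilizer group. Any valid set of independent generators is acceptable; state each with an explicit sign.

The final state is stabilized by the group generated by +IX, -ZI; other independent generating sets are equally valid.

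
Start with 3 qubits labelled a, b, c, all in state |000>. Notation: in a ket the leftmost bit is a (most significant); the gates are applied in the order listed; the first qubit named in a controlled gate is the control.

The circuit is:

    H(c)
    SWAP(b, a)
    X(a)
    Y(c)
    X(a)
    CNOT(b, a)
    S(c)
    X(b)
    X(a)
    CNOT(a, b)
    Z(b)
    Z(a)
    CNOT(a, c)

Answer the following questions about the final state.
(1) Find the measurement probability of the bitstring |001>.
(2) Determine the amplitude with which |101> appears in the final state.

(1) A full measurement returns |001> with probability 0.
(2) The amplitude on |101> is sqrt(2)*I/2.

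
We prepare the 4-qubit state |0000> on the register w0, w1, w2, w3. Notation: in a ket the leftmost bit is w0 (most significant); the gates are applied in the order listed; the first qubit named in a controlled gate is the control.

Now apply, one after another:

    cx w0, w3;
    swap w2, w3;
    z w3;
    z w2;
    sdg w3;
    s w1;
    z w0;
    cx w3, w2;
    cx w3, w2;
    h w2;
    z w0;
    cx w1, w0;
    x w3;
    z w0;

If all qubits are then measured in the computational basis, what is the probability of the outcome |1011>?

The probability of measuring |1011> is 0. Key observation: the block from step 8 through step 9 cancels to the identity and can be dropped.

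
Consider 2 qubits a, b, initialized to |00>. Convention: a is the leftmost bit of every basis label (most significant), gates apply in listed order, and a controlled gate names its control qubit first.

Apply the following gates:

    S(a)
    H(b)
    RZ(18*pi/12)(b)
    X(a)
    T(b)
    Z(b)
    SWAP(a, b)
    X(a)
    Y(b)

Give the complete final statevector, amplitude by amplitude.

The resulting statevector has amplitude -sqrt(2)*I/2 on |00>, 0 on |01>, sqrt(2)*exp(3*I*pi/4)/2 on |10>, 0 on |11>.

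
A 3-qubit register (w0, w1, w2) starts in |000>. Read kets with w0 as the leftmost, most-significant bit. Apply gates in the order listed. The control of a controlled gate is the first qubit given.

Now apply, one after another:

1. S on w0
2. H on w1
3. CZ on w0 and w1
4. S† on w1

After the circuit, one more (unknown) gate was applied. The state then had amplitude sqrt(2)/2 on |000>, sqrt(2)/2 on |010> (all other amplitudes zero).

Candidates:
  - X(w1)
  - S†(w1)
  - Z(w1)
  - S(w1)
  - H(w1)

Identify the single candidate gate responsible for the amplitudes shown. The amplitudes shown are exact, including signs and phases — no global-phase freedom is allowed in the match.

It was S(w1) that produced the state shown.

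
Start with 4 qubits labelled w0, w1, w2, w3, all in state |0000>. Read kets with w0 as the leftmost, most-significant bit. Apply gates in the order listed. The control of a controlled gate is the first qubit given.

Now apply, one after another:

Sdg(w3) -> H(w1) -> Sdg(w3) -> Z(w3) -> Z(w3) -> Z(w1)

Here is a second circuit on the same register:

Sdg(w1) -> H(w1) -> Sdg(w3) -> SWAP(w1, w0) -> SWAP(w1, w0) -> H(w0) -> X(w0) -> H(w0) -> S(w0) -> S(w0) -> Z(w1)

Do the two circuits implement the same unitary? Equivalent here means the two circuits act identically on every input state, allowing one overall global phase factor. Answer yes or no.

No — the two circuits implement different unitaries, even allowing a global phase.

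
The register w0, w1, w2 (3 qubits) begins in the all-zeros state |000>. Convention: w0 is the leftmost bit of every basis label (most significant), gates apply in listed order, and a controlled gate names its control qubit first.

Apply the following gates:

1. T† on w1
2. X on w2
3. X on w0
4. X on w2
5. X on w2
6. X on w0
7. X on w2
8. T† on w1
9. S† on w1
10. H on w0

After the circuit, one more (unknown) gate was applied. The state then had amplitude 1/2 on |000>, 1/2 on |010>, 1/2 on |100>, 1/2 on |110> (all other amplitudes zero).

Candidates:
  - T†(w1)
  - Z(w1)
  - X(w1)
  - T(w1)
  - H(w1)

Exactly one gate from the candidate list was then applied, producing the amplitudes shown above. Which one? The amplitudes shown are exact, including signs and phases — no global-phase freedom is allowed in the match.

It was H(w1) that produced the state shown. Key observation: steps 2-7 multiply out to the identity, so the circuit reduces to the remaining gates.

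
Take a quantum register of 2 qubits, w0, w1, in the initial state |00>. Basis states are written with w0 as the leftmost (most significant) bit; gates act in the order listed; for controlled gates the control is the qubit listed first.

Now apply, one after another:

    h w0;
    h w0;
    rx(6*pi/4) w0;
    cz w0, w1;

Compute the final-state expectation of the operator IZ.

The observable IZ averages to 1. Key observation: steps 1-2 multiply out to the identity, so the circuit reduces to the remaining gates.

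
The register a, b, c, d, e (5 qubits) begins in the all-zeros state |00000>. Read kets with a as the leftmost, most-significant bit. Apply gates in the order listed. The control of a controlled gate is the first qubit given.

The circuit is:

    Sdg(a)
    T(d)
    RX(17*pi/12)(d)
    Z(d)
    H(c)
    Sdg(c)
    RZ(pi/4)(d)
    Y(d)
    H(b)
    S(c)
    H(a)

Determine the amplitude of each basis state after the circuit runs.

After the circuit, the state carries amplitude (sqrt(12 - 6*sqrt(2))/16 + sqrt(2*sqrt(2) + 4)/16)*exp(I*pi/8) on |00000>, 0 on |00001>, (-sqrt(6*sqrt(2) + 12)/16 + sqrt(4 - 2*sqrt(2))/16)*exp(3*I*pi/8) on |00010>, 0 on |00011>, (sqrt(12 - 6*sqrt(2))/16 + sqrt(2*sqrt(2) + 4)/16)*exp(I*pi/8) on |00100>, 0 on |00101>, (-sqrt(6*sqrt(2) + 12)/16 + sqrt(4 - 2*sqrt(2))/16)*exp(3*I*pi/8) on |00110>, 0 on |00111>, (sqrt(12 - 6*sqrt(2))/16 + sqrt(2*sqrt(2) + 4)/16)*exp(I*pi/8) on |01000>, 0 on |01001>, (-sqrt(6*sqrt(2) + 12)/16 + sqrt(4 - 2*sqrt(2))/16)*exp(3*I*pi/8) on |01010>, 0 on |01011>, (sqrt(12 - 6*sqrt(2))/16 + sqrt(2*sqrt(2) + 4)/16)*exp(I*pi/8) on |01100>, 0 on |01101>, (-sqrt(6*sqrt(2) + 12)/16 + sqrt(4 - 2*sqrt(2))/16)*exp(3*I*pi/8) on |01110>, 0 on |01111>, (sqrt(12 - 6*sqrt(2))/16 + sqrt(2*sqrt(2) + 4)/16)*exp(I*pi/8) on |10000>, 0 on |10001>, (-sqrt(6*sqrt(2) + 12)/16 + sqrt(4 - 2*sqrt(2))/16)*exp(3*I*pi/8) on |10010>, 0 on |10011>, (sqrt(12 - 6*sqrt(2))/16 + sqrt(2*sqrt(2) + 4)/16)*exp(I*pi/8) on |10100>, 0 on |10101>, (-sqrt(6*sqrt(2) + 12)/16 + sqrt(4 - 2*sqrt(2))/16)*exp(3*I*pi/8) on |10110>, 0 on |10111>, (sqrt(12 - 6*sqrt(2))/16 + sqrt(2*sqrt(2) + 4)/16)*exp(I*pi/8) on |11000>, 0 on |11001>, (-sqrt(6*sqrt(2) + 12)/16 + sqrt(4 - 2*sqrt(2))/16)*exp(3*I*pi/8) on |11010>, 0 on |11011>, (sqrt(12 - 6*sqrt(2))/16 + sqrt(2*sqrt(2) + 4)/16)*exp(I*pi/8) on |11100>, 0 on |11101>, (-sqrt(6*sqrt(2) + 12)/16 + sqrt(4 - 2*sqrt(2))/16)*exp(3*I*pi/8) on |11110>, 0 on |11111>.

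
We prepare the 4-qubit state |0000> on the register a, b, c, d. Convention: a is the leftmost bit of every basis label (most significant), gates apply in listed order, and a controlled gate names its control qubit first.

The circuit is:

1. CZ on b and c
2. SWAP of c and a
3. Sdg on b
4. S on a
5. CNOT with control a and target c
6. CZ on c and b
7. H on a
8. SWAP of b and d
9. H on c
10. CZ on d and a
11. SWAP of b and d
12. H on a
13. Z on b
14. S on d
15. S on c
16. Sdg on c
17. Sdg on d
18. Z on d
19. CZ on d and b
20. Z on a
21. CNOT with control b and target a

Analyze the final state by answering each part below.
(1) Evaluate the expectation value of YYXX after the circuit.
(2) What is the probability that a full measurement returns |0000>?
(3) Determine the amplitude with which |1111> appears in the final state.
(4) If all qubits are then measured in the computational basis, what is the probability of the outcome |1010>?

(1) In the final state, YYXX has expectation 0. Key observation: the block from step 14 through step 17 cancels to the identity and can be dropped.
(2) A full measurement returns |0000> with probability 1/2.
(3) |1111> carries amplitude 0 in the final state.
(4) Outcome |1010> occurs with probability 0.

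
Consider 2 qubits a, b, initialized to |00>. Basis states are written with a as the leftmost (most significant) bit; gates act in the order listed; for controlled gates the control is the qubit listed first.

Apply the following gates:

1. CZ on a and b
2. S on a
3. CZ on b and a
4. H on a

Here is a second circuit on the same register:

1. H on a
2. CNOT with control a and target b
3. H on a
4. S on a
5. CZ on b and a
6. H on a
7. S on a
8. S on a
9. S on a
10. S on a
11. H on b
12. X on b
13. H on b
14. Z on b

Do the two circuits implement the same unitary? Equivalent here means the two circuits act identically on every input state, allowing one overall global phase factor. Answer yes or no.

No, they are not equivalent — no single phase factor reconciles the two unitaries.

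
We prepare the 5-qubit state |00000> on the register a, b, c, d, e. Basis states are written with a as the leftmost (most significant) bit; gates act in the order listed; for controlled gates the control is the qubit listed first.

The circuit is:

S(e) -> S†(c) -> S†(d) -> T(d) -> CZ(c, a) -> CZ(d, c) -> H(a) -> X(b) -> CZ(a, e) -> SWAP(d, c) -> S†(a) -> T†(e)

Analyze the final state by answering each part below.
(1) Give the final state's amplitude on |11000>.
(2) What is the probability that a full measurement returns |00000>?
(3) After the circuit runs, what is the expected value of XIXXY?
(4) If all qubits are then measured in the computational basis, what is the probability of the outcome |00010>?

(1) The final state's coefficient on |11000> equals -sqrt(2)*I/2.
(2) The probability of measuring |00000> is 0.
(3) In the final state, XIXXY has expectation 0.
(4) The probability of measuring |00010> is 0.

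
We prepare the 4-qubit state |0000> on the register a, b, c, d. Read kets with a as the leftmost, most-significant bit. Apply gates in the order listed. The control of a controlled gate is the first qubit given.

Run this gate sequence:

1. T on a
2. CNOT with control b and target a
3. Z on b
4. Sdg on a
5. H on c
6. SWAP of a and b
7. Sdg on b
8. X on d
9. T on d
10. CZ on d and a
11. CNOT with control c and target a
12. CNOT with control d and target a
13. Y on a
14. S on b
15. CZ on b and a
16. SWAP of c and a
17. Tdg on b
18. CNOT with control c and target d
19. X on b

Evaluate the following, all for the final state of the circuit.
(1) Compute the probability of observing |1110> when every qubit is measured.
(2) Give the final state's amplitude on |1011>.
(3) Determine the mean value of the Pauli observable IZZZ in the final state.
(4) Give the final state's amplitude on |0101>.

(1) The probability of measuring |1110> is 1/2.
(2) The amplitude on |1011> is 0.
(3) In the final state, IZZZ has expectation 1.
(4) |0101> carries amplitude -sqrt(2)*exp(3*I*pi/4)/2 in the final state.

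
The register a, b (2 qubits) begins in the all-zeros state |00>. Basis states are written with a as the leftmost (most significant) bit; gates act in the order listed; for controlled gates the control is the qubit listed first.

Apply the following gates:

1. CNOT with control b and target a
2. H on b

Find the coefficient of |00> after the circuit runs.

|00> carries amplitude sqrt(2)/2 in the final state.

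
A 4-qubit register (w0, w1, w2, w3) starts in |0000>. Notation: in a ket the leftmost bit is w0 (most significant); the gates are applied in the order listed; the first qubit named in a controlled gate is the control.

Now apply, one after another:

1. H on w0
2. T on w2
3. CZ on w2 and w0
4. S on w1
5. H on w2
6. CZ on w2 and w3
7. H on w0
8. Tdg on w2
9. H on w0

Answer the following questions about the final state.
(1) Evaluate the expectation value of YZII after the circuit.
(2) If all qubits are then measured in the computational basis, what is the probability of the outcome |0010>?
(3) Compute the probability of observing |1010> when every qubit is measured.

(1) In the final state, YZII has expectation 0.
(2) Outcome |0010> occurs with probability 1/4.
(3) The probability of measuring |1010> is 1/4.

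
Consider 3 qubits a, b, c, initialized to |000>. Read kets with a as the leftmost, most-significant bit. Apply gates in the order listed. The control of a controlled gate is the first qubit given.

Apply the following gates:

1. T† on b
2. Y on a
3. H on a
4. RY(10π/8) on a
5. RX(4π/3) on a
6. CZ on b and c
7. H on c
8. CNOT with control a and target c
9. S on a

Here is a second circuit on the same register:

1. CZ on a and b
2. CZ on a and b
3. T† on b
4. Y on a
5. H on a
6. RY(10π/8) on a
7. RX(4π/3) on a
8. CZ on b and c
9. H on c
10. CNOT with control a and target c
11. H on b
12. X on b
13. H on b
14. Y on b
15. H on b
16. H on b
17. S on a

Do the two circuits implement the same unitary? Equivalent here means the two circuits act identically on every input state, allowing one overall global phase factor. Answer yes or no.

No: there is an input state on which the two circuits produce genuinely different outputs (not merely differing by a phase).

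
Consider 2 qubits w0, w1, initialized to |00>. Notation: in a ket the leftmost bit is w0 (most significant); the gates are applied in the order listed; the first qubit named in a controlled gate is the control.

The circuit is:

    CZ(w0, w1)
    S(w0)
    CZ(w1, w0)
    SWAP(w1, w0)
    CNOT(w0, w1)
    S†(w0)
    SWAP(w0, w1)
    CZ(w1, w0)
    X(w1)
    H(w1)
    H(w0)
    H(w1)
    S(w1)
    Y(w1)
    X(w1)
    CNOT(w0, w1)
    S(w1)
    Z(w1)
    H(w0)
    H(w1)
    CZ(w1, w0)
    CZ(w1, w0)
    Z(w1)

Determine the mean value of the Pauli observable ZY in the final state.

The observable ZY averages to -1.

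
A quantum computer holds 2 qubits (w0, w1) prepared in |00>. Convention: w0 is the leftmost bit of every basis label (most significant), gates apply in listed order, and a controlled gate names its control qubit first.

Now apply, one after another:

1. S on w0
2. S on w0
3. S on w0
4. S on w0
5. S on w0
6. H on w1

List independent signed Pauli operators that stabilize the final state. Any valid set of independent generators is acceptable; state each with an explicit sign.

The stabilizer group can be generated by +IX, +ZI, among other valid generating sets. Key observation: steps 2-5 multiply out to the identity, so the circuit reduces to the remaining gates.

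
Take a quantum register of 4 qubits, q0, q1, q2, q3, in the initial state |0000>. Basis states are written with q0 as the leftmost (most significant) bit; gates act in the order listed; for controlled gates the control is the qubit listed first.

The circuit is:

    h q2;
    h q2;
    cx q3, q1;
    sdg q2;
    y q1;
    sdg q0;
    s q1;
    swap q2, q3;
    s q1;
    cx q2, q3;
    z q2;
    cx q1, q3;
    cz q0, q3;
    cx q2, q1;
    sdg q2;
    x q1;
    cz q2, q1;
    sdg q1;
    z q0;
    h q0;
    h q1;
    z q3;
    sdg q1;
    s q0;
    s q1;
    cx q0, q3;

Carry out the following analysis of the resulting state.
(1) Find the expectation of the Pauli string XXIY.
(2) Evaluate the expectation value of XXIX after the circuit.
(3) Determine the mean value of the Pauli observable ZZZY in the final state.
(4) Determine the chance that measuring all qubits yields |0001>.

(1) The observable XXIY averages to -1.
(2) In the final state, XXIX has expectation 0.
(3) The expectation value of ZZZY is 0.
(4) The probability of measuring |0001> is 1/4.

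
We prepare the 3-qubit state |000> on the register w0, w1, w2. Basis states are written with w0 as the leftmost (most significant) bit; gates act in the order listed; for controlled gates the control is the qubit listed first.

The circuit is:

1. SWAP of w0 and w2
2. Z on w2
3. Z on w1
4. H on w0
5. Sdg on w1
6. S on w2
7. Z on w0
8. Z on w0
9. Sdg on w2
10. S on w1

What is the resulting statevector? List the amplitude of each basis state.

The final amplitudes are sqrt(2)/2 on |000>, sqrt(2)/2 on |100>, and 0 on every other basis state. Key observation: the block from step 5 through step 10 cancels to the identity and can be dropped.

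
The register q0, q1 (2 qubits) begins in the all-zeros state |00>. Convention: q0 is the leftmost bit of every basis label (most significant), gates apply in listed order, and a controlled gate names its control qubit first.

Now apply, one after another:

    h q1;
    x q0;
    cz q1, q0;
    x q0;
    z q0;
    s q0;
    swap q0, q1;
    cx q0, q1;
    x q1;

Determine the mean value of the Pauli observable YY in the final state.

In the final state, YY has expectation -1.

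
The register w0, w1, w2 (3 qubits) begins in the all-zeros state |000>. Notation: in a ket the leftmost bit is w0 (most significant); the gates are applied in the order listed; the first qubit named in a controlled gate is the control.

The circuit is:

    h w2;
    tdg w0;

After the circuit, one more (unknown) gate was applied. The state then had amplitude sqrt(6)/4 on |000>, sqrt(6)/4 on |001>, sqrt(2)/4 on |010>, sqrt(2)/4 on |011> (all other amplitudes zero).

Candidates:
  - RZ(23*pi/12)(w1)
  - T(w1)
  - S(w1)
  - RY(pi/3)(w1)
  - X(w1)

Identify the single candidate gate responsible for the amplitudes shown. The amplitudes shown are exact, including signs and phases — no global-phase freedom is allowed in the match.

The applied gate was RY(pi/3)(w1).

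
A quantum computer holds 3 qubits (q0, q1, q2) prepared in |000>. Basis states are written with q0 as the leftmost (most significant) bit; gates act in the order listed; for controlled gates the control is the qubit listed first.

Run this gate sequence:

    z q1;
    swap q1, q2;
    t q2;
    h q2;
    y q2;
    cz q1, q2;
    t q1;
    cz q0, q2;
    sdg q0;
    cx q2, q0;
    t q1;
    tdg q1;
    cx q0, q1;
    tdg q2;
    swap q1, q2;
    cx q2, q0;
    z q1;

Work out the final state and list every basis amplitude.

After the circuit, the state carries amplitude -sqrt(2)*I/2 on |000>, -sqrt(2)*exp(I*pi/4)/2 on |011>, and 0 on every other basis state.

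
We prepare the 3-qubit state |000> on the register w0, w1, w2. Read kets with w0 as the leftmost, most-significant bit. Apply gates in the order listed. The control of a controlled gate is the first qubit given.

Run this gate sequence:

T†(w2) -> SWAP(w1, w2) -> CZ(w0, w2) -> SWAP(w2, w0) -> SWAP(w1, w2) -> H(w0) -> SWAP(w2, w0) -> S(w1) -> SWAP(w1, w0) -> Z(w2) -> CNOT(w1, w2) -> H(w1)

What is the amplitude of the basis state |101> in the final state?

|101> carries amplitude 0 in the final state.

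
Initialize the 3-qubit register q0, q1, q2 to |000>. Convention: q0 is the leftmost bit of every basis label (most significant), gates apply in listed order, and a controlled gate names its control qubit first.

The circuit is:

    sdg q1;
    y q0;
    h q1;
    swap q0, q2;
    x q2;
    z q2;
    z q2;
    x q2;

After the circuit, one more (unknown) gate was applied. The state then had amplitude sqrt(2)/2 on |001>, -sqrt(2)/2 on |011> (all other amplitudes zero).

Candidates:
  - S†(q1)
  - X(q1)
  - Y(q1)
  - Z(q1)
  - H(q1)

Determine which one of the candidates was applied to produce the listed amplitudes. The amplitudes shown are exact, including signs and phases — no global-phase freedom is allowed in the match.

It was Y(q1) that produced the state shown.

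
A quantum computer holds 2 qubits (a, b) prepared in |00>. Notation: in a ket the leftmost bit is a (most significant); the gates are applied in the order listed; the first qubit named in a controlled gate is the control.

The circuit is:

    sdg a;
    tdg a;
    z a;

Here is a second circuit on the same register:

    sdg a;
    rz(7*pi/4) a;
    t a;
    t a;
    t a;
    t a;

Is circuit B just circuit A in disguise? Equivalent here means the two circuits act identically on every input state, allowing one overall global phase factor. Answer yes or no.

Yes: on every input state the two circuits agree up to one overall phase factor.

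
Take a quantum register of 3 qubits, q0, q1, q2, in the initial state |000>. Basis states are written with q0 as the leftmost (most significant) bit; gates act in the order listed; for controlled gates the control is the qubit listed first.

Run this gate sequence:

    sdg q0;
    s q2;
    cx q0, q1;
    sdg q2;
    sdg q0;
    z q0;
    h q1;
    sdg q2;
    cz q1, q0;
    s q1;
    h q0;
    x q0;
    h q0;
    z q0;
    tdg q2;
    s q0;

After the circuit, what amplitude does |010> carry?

|010> carries amplitude sqrt(2)*I/2 in the final state.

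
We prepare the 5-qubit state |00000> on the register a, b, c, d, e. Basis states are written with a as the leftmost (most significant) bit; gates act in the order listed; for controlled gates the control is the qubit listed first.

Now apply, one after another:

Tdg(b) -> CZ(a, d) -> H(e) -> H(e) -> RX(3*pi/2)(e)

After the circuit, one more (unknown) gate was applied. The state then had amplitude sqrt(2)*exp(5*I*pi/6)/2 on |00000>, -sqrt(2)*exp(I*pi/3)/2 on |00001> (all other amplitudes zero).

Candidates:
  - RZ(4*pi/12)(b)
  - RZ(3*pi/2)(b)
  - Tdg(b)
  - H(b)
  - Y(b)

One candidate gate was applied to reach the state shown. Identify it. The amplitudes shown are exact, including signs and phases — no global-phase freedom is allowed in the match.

It was RZ(4*pi/12)(b) that produced the state shown. Key observation: gates 3-4 undo each other exactly, leaving only the rest of the circuit to track.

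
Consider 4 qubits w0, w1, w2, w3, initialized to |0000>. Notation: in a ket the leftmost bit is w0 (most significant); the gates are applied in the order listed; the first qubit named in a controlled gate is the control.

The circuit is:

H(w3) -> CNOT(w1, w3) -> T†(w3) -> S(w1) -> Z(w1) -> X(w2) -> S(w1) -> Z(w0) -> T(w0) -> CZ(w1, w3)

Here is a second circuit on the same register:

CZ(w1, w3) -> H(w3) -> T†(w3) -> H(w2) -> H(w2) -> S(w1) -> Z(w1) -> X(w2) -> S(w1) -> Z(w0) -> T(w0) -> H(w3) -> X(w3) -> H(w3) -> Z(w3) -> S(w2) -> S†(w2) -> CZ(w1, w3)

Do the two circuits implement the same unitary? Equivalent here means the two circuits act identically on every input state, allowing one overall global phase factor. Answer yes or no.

Yes — the two circuits implement the same unitary up to a global phase.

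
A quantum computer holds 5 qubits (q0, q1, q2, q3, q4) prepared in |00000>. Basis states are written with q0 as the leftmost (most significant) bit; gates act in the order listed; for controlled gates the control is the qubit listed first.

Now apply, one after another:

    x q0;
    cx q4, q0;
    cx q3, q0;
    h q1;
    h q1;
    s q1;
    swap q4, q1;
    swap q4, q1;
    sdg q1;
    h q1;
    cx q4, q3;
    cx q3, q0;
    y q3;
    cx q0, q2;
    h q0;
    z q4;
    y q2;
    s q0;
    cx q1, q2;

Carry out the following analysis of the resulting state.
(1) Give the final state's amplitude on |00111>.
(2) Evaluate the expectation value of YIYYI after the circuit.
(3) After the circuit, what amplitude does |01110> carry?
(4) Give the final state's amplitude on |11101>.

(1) The amplitude on |00111> is 0.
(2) The observable YIYYI averages to 0.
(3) |01110> carries amplitude 1/2 in the final state.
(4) |11101> carries amplitude 0 in the final state.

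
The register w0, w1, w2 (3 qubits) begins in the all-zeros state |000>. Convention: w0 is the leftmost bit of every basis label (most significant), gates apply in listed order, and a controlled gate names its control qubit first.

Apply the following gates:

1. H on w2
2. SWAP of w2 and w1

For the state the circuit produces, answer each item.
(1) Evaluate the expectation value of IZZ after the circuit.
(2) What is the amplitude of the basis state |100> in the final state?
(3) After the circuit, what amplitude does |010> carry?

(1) In the final state, IZZ has expectation 0.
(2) |100> carries amplitude 0 in the final state.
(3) |010> carries amplitude sqrt(2)/2 in the final state.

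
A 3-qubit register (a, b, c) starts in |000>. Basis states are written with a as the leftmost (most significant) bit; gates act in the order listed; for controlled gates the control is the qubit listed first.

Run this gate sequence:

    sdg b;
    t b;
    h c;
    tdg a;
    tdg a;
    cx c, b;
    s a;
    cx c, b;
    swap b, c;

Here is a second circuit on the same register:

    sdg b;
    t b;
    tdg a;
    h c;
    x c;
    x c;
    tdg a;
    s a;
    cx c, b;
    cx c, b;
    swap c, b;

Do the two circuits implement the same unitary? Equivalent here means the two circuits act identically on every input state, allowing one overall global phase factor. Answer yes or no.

Yes — the two circuits implement the same unitary up to a global phase.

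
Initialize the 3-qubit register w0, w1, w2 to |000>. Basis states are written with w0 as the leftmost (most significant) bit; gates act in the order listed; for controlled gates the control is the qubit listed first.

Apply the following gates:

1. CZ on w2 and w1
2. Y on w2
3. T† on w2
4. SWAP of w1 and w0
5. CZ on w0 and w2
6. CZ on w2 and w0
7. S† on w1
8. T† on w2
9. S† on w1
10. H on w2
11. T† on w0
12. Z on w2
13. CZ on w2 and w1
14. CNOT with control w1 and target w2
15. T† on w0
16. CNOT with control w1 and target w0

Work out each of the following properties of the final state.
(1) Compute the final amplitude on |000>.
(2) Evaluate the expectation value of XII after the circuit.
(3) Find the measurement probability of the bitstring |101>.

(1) The final state's coefficient on |000> equals sqrt(2)/2.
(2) In the final state, XII has expectation 0.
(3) The probability of measuring |101> is 0.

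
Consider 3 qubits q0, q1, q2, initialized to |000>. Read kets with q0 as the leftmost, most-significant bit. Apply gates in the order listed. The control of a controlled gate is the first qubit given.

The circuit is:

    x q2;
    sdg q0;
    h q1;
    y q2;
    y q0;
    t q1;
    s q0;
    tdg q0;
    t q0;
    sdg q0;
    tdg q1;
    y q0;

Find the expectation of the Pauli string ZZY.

The observable ZZY averages to 0.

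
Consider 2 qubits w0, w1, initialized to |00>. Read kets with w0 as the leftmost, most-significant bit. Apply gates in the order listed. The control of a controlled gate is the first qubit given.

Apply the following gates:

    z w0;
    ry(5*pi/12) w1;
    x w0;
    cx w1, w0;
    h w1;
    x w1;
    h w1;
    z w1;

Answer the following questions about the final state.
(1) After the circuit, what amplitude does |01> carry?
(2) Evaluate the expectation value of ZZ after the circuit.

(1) The amplitude on |01> is -sqrt(2 - sqrt(2))/4 + sqrt(3*sqrt(2) + 6)/4. Key observation: steps 5-8 multiply out to the identity, so the circuit reduces to the remaining gates.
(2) The observable ZZ averages to -1.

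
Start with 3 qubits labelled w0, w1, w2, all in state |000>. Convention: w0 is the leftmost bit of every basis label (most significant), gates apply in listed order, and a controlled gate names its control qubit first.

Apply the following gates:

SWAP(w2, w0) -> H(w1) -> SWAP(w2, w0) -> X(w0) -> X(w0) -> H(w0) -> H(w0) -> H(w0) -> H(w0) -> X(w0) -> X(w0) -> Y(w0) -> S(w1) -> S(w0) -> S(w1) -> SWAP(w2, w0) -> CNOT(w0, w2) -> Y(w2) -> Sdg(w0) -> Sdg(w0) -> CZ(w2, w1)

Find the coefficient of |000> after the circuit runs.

The final state's coefficient on |000> equals sqrt(2)*I/2.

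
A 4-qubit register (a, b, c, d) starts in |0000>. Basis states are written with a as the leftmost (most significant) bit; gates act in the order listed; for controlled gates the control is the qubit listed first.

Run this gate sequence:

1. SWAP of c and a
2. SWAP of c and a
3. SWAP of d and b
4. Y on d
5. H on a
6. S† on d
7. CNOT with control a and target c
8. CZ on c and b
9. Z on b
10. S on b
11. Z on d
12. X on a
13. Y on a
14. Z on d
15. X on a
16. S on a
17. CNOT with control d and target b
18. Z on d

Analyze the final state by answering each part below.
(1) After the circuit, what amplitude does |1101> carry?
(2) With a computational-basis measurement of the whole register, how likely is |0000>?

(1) The amplitude on |1101> is -sqrt(2)/2. Key observation: the block from step 1 through step 2 cancels to the identity and can be dropped.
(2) The probability of measuring |0000> is 0.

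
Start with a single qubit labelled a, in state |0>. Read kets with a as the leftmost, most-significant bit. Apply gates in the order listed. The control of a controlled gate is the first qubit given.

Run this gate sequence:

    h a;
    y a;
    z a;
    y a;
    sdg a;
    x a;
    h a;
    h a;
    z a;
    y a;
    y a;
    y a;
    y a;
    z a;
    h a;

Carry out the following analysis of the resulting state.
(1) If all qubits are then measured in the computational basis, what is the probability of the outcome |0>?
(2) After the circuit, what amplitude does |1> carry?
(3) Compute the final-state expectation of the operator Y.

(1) Outcome |0> occurs with probability 1/2. Key observation: steps 8-15 multiply out to the identity, so the circuit reduces to the remaining gates.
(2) |1> carries amplitude 1/2 - I/2 in the final state.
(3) The expectation value of Y is 1.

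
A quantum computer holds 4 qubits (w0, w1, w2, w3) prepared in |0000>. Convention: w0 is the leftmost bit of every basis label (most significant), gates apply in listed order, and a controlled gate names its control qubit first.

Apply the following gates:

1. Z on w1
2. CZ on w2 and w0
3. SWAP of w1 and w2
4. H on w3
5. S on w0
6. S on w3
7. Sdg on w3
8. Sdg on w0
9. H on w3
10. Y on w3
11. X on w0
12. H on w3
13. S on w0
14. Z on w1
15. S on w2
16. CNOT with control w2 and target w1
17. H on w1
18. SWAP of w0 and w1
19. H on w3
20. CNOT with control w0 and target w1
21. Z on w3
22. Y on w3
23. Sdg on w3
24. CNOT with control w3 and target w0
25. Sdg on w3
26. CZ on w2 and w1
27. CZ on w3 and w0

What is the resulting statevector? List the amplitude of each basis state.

The resulting statevector has amplitude -sqrt(2)*I/2 on |0100>, -sqrt(2)*I/2 on |1000>, and 0 on every other basis state. Key observation: gates 4-9 undo each other exactly, leaving only the rest of the circuit to track.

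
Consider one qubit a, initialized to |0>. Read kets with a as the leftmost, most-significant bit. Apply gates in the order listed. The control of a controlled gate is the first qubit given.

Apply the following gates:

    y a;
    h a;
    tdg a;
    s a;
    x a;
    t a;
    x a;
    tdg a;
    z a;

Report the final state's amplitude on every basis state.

The resulting statevector has amplitude sqrt(2)*exp(3*I*pi/4)/2 on |0>, sqrt(2)*I/2 on |1>.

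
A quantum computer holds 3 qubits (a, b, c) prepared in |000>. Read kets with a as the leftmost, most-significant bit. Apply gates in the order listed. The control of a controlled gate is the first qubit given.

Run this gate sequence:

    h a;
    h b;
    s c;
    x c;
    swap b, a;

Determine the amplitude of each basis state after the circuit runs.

After the circuit, the state carries amplitude 0 on |000>, 1/2 on |001>, 0 on |010>, 1/2 on |011>, 0 on |100>, 1/2 on |101>, 0 on |110>, 1/2 on |111>.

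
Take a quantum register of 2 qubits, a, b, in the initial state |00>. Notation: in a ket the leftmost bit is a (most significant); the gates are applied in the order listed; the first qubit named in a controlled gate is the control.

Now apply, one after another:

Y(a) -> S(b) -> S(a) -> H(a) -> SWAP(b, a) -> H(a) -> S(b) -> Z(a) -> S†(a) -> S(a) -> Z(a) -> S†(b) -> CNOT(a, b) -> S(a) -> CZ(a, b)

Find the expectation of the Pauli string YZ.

The observable YZ averages to -1. Key observation: the block from step 7 through step 12 cancels to the identity and can be dropped.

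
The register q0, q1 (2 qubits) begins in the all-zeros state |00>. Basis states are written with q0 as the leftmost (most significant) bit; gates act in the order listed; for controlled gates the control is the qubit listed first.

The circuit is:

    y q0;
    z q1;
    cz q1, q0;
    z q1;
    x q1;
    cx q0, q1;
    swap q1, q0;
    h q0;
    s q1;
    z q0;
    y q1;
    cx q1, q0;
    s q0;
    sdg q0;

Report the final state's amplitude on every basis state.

The final amplitudes are sqrt(2)*I/2 on |00>, 0 on |01>, -sqrt(2)*I/2 on |10>, 0 on |11>.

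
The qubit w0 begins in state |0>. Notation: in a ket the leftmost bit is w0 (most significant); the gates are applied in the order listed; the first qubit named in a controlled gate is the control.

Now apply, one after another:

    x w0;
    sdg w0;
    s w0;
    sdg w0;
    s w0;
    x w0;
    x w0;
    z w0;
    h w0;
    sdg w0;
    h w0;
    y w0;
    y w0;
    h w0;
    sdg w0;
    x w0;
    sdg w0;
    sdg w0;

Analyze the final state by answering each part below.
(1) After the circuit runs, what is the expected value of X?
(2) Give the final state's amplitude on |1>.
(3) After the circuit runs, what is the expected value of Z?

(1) The expectation value of X is -1.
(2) The final state's coefficient on |1> equals sqrt(2)/2.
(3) In the final state, Z has expectation 0.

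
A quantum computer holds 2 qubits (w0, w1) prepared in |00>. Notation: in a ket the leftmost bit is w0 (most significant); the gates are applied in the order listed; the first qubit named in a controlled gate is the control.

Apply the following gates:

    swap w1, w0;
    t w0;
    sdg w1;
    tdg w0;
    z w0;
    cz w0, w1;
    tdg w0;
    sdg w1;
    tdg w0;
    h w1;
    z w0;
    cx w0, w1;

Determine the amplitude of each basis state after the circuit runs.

The final amplitudes are sqrt(2)/2 on |00>, sqrt(2)/2 on |01>, 0 on |10>, 0 on |11>.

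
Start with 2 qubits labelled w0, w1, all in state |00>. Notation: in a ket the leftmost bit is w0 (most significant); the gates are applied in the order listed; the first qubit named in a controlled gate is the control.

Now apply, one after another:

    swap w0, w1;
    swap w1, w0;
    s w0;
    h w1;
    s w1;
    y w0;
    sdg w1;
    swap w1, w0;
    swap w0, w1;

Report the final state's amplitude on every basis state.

The final amplitudes are 0 on |00>, 0 on |01>, sqrt(2)*I/2 on |10>, sqrt(2)*I/2 on |11>.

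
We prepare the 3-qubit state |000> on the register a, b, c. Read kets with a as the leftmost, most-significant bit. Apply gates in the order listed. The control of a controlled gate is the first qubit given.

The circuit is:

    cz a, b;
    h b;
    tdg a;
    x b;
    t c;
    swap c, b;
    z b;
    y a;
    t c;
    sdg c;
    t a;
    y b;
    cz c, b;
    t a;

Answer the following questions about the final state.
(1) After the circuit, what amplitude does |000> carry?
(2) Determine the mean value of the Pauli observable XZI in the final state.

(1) The amplitude on |000> is 0.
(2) The observable XZI averages to 0.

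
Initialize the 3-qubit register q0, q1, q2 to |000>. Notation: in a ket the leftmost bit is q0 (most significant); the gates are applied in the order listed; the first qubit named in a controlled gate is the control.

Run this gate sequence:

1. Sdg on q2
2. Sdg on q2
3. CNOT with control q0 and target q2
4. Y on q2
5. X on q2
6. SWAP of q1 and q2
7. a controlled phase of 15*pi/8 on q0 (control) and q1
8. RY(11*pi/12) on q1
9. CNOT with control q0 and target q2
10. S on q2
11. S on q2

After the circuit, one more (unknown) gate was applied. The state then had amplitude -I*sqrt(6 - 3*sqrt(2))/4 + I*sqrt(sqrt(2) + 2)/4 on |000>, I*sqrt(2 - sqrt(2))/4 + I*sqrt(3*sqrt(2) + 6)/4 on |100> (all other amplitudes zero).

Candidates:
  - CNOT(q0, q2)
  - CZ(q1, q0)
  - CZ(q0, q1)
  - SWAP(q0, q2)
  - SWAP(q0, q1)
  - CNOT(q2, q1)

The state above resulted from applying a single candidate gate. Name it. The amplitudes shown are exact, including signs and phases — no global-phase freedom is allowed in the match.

The unique candidate consistent with the amplitudes is SWAP(q0, q1).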